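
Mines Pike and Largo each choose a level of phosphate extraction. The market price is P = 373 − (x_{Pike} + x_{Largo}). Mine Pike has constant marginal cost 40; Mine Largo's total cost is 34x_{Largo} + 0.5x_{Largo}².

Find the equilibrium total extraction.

Mine Pike's profit: π = x_{Pike}(373 − (x_{Pike} + x_{Largo})) − 40x_{Pike}.
∂π/∂x_{Pike} = 333 − 2x_{Pike} − x_{Largo} = 0, so x_{Pike} = 166.5 − 0.5x_{Largo}.
For Largo: ∂π/∂x_{Largo} = 339 − 3x_{Largo} − x_{Pike} = 0 ⇒ x_{Largo} = 113 − (1/3)x_{Pike}.
Substituting the second reaction function into the first: x_{Pike} = 166.5 − 0.5(113 − (1/3)x_{Pike}), which gives (5/6)x_{Pike} = 110 ⇒ x_{Pike} = 132.
Then x_{Largo} = 113 − (1/3)·132 = 69.
Total extraction: 132 + 69 = 201.

201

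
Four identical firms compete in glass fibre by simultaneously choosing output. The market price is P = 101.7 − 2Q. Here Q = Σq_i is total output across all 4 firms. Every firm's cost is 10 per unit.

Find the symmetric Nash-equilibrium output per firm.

A representative firm's profit is π_i = q_i(101.7 − 2Q) − 10q_i, with Q = q_i + Σ_{j≠i} q_j.
First-order condition: 91.7 − 4q_i − 2Σ_{j≠i} q_j = 0.
In a symmetric equilibrium every firm chooses the same q, so Σ_{j≠i} q_j = 3q. The condition becomes 91.7 − 10q = 0, giving q = 91.7/10 = 9.17.

9.17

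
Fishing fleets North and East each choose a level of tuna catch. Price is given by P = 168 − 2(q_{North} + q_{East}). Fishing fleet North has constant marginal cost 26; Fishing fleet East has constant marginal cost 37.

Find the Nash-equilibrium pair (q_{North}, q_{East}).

25.5, 20

Fishing fleet North's profit: π = q_{North}(168 − 2(q_{North} + q_{East})) − 26q_{North}.
∂π/∂q_{North} = 142 − 4q_{North} − 2q_{East} = 0, so q_{North} = 35.5 − 0.5q_{East}.
By the same steps for East: q_{East} = 32.75 − 0.5q_{North}.
Solving the two reaction functions simultaneously: (1 − (−0.5)(−0.5))q_{North} = 35.5 − 0.5·32.75, so 0.75q_{North} = 19.125 and q_{North} = 25.5.
Then q_{East} = 32.75 − 0.5·25.5 = 20.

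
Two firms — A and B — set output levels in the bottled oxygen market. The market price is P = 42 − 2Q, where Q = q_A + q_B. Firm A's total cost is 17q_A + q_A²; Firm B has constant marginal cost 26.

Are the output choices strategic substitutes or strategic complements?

Firm A's profit: π = q_A(42 − 2(q_A + q_B)) − 17q_A − q_A².
∂π/∂q_A = 25 − 6q_A − 2q_B = 0, so q_A = 25/6 − (1/3)q_B.
The best-response slope dq_A/dq_B = −1/3 < 0: the reaction function is downward-sloping, so the choices are strategic substitutes.

strategic substitutes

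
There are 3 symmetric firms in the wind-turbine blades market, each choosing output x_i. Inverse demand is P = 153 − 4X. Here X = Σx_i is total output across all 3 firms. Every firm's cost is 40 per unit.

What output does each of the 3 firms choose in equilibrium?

7.0625

A representative firm's profit is π_i = x_i(153 − 4X) − 40x_i, with X = x_i + Σ_{j≠i} x_j.
First-order condition: 113 − 8x_i − 4Σ_{j≠i} x_j = 0.
In a symmetric equilibrium every firm chooses the same x, so Σ_{j≠i} x_j = 2x. The condition becomes 113 − 16x = 0, giving x = 113/16 = 7.0625.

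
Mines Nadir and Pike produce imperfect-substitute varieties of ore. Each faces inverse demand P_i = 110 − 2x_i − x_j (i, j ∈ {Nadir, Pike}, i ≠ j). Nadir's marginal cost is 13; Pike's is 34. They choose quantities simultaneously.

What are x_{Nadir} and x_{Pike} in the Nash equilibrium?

20.8, 13.8

Mine Nadir's profit: π = x_{Nadir}(110 − 2x_{Nadir} − x_{Pike}) − 13x_{Nadir}.
∂π/∂x_{Nadir} = 97 − 4x_{Nadir} − x_{Pike} = 0 ⇒ x_{Nadir} = 24.25 − 0.25x_{Pike}.
Similarly x_{Pike} = 19 − 0.25x_{Nadir}.
Substituting the second reaction function into the first: x_{Nadir} = 24.25 − 0.25(19 − 0.25x_{Nadir}), which gives 0.9375x_{Nadir} = 19.5 ⇒ x_{Nadir} = 20.8.
Then x_{Pike} = 19 − 0.25·20.8 = 13.8.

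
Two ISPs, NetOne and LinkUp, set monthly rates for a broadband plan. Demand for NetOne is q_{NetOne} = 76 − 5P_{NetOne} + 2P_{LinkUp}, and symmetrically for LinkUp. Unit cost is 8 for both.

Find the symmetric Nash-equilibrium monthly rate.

NetOne's profit: π = (P_{NetOne} − 8)(76 − 5P_{NetOne} + 2P_{LinkUp}).
∂π/∂P_{NetOne} = 116 − 10P_{NetOne} + 2P_{LinkUp} = 0 ⇒ P_{NetOne} = 11.6 + 0.2P_{LinkUp}.
Setting P_{NetOne} = P_{LinkUp} in the reaction function: P_{NetOne} = 11.6 + 0.2P_{NetOne}, so P_{NetOne} = 11.6 / 0.8 = 14.5.

14.5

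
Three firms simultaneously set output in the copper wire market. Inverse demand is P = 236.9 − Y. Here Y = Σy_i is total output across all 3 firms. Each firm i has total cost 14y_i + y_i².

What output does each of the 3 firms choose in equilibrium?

37.15

A representative firm's profit is π_i = y_i(236.9 − Y) − 14y_i − y_i², with Y = y_i + Σ_{j≠i} y_j.
First-order condition: 222.9 − 4y_i − Σ_{j≠i} y_j = 0.
With identical firms, set every y_j = y: then 222.9 − 4y − 2y = 0, i.e. y = 222.9/6 = 37.15.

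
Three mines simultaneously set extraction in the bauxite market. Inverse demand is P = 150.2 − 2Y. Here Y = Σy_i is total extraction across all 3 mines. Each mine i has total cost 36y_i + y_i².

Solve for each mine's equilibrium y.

A representative mine's profit is π_i = y_i(150.2 − 2Y) − 36y_i − y_i², with Y = y_i + Σ_{j≠i} y_j.
First-order condition: 114.2 − 6y_i − 2Σ_{j≠i} y_j = 0.
In a symmetric equilibrium every mine chooses the same y, so Σ_{j≠i} y_j = 2y. The condition becomes 114.2 − 10y = 0, giving y = 114.2/10 = 11.42.

11.42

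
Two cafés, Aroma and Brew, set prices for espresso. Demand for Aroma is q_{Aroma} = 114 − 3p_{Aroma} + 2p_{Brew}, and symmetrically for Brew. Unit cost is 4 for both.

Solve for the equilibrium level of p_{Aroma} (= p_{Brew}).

31.5

Aroma's profit: π = (p_{Aroma} − 4)(114 − 3p_{Aroma} + 2p_{Brew}).
∂π/∂p_{Aroma} = 126 − 6p_{Aroma} + 2p_{Brew} = 0 ⇒ p_{Aroma} = 21 + (1/3)p_{Brew}.
By symmetry p_{Brew} = p_{Aroma}; substituting into the reaction function, (2/3)p_{Aroma} = 21 and p_{Aroma} = 31.5.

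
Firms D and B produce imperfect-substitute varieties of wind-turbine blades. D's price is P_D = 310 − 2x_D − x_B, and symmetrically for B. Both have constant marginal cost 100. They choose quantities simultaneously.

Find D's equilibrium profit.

3528

Firm D's profit: π = x_D(310 − 2x_D − x_B) − 100x_D.
∂π/∂x_D = 210 − 4x_D − x_B = 0 ⇒ x_D = 52.5 − 0.25x_B.
The game is symmetric, so in equilibrium x_B = x_D: the reaction function gives 1.25x_D = 52.5, hence x_D = 42.
P_D = 310 − 2·42 − 42 = 184.
Profit = (184 − 100)·42 = 3528.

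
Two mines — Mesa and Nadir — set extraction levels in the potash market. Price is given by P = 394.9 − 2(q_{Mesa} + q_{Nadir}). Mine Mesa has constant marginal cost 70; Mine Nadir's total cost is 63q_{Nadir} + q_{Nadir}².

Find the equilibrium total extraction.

Mine Mesa's profit: π = q_{Mesa}(394.9 − 2(q_{Mesa} + q_{Nadir})) − 70q_{Mesa}.
∂π/∂q_{Mesa} = 324.9 − 4q_{Mesa} − 2q_{Nadir} = 0, so q_{Mesa} = 81.225 − 0.5q_{Nadir}.
For Nadir: ∂π/∂q_{Nadir} = 331.9 − 6q_{Nadir} − 2q_{Mesa} = 0 ⇒ q_{Nadir} = 3319/60 − (1/3)q_{Mesa}.
Plugging q_{Nadir} into Mesa's best response: q_{Mesa} = 81.225 − 0.5(3319/60 − (1/3)q_{Mesa}) ⇒ (5/6)q_{Mesa} = 1607/30, so q_{Mesa} = 64.28.
Then q_{Nadir} = 3319/60 − (1/3)·64.28 = 33.89.
Total extraction: 64.28 + 33.89 = 98.17.

98.17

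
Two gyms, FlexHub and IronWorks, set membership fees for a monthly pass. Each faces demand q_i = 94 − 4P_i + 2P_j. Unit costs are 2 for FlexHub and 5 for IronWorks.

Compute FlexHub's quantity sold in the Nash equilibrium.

FlexHub's profit: π = (P_{FlexHub} − 2)(94 − 4P_{FlexHub} + 2P_{IronWorks}).
∂π/∂P_{FlexHub} = 102 − 8P_{FlexHub} + 2P_{IronWorks} = 0 ⇒ P_{FlexHub} = 12.75 + 0.25P_{IronWorks}.
Similarly P_{IronWorks} = 14.25 + 0.25P_{FlexHub}.
Solving the two reaction functions simultaneously: (1 − (0.25)(0.25))P_{FlexHub} = 12.75 + 0.25·14.25, so 0.9375P_{FlexHub} = 16.3125 and P_{FlexHub} = 17.4.
Then P_{IronWorks} = 14.25 + 0.25·17.4 = 18.6.
q_{FlexHub} = 94 − 4·17.4 + 2·18.6 = 61.6.

61.6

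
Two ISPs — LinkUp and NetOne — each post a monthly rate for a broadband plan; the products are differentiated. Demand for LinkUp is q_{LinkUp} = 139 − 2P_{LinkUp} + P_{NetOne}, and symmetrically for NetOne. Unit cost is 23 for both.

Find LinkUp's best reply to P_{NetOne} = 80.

LinkUp's profit: π = (P_{LinkUp} − 23)(139 − 2P_{LinkUp} + P_{NetOne}).
∂π/∂P_{LinkUp} = 185 − 4P_{LinkUp} + P_{NetOne} = 0 ⇒ P_{LinkUp} = 46.25 + 0.25P_{NetOne}.
At P_{NetOne} = 80: P_{LinkUp} = 46.25 + 0.25·80 = 66.25.

66.25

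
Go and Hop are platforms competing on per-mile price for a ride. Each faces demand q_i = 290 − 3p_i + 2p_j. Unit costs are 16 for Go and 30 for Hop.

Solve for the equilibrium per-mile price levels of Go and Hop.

Go's profit: π = (p_{Go} − 16)(290 − 3p_{Go} + 2p_{Hop}).
∂π/∂p_{Go} = 338 − 6p_{Go} + 2p_{Hop} = 0 ⇒ p_{Go} = 169/3 + (1/3)p_{Hop}.
Similarly p_{Hop} = 190/3 + (1/3)p_{Go}.
Substituting the second reaction function into the first: p_{Go} = 169/3 + (1/3)(190/3 + (1/3)p_{Go}), which gives (8/9)p_{Go} = 697/9 ⇒ p_{Go} = 87.125.
Then p_{Hop} = 190/3 + (1/3)·87.125 = 92.375.

87.125, 92.375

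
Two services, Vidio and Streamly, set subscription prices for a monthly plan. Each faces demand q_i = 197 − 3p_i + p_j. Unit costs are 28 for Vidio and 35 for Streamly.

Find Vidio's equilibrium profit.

Vidio's profit: π = (p_{Vidio} − 28)(197 − 3p_{Vidio} + p_{Streamly}).
∂π/∂p_{Vidio} = 281 − 6p_{Vidio} + p_{Streamly} = 0 ⇒ p_{Vidio} = 281/6 + (1/6)p_{Streamly}.
Similarly p_{Streamly} = 151/3 + (1/6)p_{Vidio}.
Plugging p_{Streamly} into Vidio's best response: p_{Vidio} = 281/6 + (1/6)(151/3 + (1/6)p_{Vidio}) ⇒ (35/36)p_{Vidio} = 497/9, so p_{Vidio} = 56.8.
Then p_{Streamly} = 151/3 + (1/6)·56.8 = 59.8.
q_{Vidio} = 197 − 3·56.8 + 59.8 = 86.4.
Profit = (56.8 − 28)·86.4 = 2488.32.

2488.32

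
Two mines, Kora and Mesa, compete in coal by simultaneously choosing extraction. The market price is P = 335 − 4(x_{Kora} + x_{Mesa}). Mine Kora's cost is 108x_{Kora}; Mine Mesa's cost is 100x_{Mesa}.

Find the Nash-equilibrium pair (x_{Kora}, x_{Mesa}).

18.25, 20.25

Mine Kora's profit: π = x_{Kora}(335 − 4(x_{Kora} + x_{Mesa})) − 108x_{Kora}.
∂π/∂x_{Kora} = 227 − 8x_{Kora} − 4x_{Mesa} = 0, so x_{Kora} = 28.375 − 0.5x_{Mesa}.
By the same steps for Mesa: x_{Mesa} = 29.375 − 0.5x_{Kora}.
Plugging x_{Mesa} into Kora's best response: x_{Kora} = 28.375 − 0.5(29.375 − 0.5x_{Kora}) ⇒ 0.75x_{Kora} = 13.6875, so x_{Kora} = 18.25.
Then x_{Mesa} = 29.375 − 0.5·18.25 = 20.25.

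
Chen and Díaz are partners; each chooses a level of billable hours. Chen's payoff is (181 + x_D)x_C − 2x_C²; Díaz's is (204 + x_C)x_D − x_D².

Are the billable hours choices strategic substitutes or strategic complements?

strategic complements

Expanding Chen's payoff: 181x_C + x_Dx_C − 2x_C².
∂π/∂x_C = 181 + x_D − 4x_C = 0, so x_C = 45.25 + 0.25x_D.
The best-response slope dx_C/dx_D = 0.25 > 0: the reaction function is upward-sloping, so the choices are strategic complements.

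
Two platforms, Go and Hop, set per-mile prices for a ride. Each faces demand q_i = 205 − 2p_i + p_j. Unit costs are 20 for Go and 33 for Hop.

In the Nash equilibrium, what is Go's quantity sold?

126.8

Go's profit: π = (p_{Go} − 20)(205 − 2p_{Go} + p_{Hop}).
∂π/∂p_{Go} = 245 − 4p_{Go} + p_{Hop} = 0 ⇒ p_{Go} = 61.25 + 0.25p_{Hop}.
Similarly p_{Hop} = 67.75 + 0.25p_{Go}.
Plugging p_{Hop} into Go's best response: p_{Go} = 61.25 + 0.25(67.75 + 0.25p_{Go}) ⇒ 0.9375p_{Go} = 78.1875, so p_{Go} = 83.4.
Then p_{Hop} = 67.75 + 0.25·83.4 = 88.6.
q_{Go} = 205 − 2·83.4 + 88.6 = 126.8.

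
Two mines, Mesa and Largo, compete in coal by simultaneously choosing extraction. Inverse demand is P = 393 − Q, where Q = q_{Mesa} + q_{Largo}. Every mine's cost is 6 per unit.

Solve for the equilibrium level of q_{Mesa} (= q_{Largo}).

Mine Mesa's profit: π = q_{Mesa}(393 − (q_{Mesa} + q_{Largo})) − 6q_{Mesa}.
∂π/∂q_{Mesa} = 387 − 2q_{Mesa} − q_{Largo} = 0, so q_{Mesa} = 193.5 − 0.5q_{Largo}.
By symmetry q_{Largo} = q_{Mesa}; substituting into the reaction function, 1.5q_{Mesa} = 193.5 and q_{Mesa} = 129.

129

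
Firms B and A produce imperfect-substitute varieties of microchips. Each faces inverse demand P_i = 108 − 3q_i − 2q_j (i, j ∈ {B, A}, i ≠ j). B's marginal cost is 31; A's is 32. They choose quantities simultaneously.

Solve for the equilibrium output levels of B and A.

Firm B's profit: π = q_B(108 − 3q_B − 2q_A) − 31q_B.
∂π/∂q_B = 77 − 6q_B − 2q_A = 0 ⇒ q_B = 77/6 − (1/3)q_A.
Similarly q_A = 38/3 − (1/3)q_B.
Substituting the second reaction function into the first: q_B = 77/6 − (1/3)(38/3 − (1/3)q_B), which gives (8/9)q_B = 155/18 ⇒ q_B = 9.6875.
Then q_A = 38/3 − (1/3)·9.6875 = 9.4375.

9.6875, 9.4375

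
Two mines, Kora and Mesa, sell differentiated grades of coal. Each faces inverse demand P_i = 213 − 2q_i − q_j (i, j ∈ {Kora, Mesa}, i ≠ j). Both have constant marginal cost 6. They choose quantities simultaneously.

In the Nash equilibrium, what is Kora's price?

88.8

Mine Kora's profit: π = q_{Kora}(213 − 2q_{Kora} − q_{Mesa}) − 6q_{Kora}.
∂π/∂q_{Kora} = 207 − 4q_{Kora} − q_{Mesa} = 0 ⇒ q_{Kora} = 51.75 − 0.25q_{Mesa}.
The game is symmetric, so in equilibrium q_{Mesa} = q_{Kora}: the reaction function gives 1.25q_{Kora} = 51.75, hence q_{Kora} = 41.4.
P_{Kora} = 213 − 2·41.4 − 41.4 = 88.8.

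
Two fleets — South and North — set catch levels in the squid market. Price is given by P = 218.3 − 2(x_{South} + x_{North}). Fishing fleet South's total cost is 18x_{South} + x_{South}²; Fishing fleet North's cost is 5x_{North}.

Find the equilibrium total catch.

Fishing fleet South's profit: π = x_{South}(218.3 − 2(x_{South} + x_{North})) − 18x_{South} − x_{South}².
∂π/∂x_{South} = 200.3 − 6x_{South} − 2x_{North} = 0, so x_{South} = 2003/60 − (1/3)x_{North}.
For North: ∂π/∂x_{North} = 213.3 − 4x_{North} − 2x_{South} = 0 ⇒ x_{North} = 53.325 − 0.5x_{South}.
Substituting the second reaction function into the first: x_{South} = 2003/60 − (1/3)(53.325 − 0.5x_{South}), which gives (5/6)x_{South} = 1873/120 ⇒ x_{South} = 18.73.
Then x_{North} = 53.325 − 0.5·18.73 = 43.96.
Total catch: 18.73 + 43.96 = 62.69.

62.69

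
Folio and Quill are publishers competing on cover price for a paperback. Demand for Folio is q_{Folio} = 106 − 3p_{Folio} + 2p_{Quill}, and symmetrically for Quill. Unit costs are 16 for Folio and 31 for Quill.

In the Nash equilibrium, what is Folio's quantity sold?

75.9375

Folio's profit: π = (p_{Folio} − 16)(106 − 3p_{Folio} + 2p_{Quill}).
∂π/∂p_{Folio} = 154 − 6p_{Folio} + 2p_{Quill} = 0 ⇒ p_{Folio} = 77/3 + (1/3)p_{Quill}.
Similarly p_{Quill} = 199/6 + (1/3)p_{Folio}.
Plugging p_{Quill} into Folio's best response: p_{Folio} = 77/3 + (1/3)(199/6 + (1/3)p_{Folio}) ⇒ (8/9)p_{Folio} = 661/18, so p_{Folio} = 41.3125.
Then p_{Quill} = 199/6 + (1/3)·41.3125 = 46.9375.
q_{Folio} = 106 − 3·41.3125 + 2·46.9375 = 75.9375.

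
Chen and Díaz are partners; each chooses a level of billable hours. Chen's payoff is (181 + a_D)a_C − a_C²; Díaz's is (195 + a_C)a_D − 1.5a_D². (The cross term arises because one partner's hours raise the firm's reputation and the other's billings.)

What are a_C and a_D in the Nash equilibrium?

147.6, 114.2

Expanding Chen's payoff: 181a_C + a_Da_C − a_C².
∂π/∂a_C = 181 + a_D − 2a_C = 0, so a_C = 90.5 + 0.5a_D.
Likewise for Díaz: a_D = 65 + (1/3)a_C.
Solving the two reaction functions simultaneously: (1 − (0.5)(1/3))a_C = 90.5 + 0.5·65, so (5/6)a_C = 123 and a_C = 147.6.
Then a_D = 65 + (1/3)·147.6 = 114.2.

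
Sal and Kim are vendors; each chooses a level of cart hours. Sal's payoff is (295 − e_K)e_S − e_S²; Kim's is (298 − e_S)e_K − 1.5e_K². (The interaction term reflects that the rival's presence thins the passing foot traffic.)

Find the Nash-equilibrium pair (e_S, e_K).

Expanding Sal's payoff: 295e_S − e_Ke_S − e_S².
∂π/∂e_S = 295 − e_K − 2e_S = 0, so e_S = 147.5 − 0.5e_K.
Likewise for Kim: e_K = 298/3 − (1/3)e_S.
Substituting the second reaction function into the first: e_S = 147.5 − 0.5(298/3 − (1/3)e_S), which gives (5/6)e_S = 587/6 ⇒ e_S = 117.4.
Then e_K = 298/3 − (1/3)·117.4 = 60.2.

117.4, 60.2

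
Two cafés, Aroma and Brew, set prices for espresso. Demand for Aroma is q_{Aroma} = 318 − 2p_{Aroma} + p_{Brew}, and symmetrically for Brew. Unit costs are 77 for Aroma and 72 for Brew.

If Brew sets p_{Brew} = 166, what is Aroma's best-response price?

159.5

Aroma's profit: π = (p_{Aroma} − 77)(318 − 2p_{Aroma} + p_{Brew}).
∂π/∂p_{Aroma} = 472 − 4p_{Aroma} + p_{Brew} = 0 ⇒ p_{Aroma} = 118 + 0.25p_{Brew}.
At p_{Brew} = 166: p_{Aroma} = 118 + 0.25·166 = 159.5.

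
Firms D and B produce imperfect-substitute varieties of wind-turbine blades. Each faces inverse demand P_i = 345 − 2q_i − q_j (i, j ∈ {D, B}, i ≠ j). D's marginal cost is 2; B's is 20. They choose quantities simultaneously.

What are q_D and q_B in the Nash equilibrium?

Firm D's profit: π = q_D(345 − 2q_D − q_B) − 2q_D.
∂π/∂q_D = 343 − 4q_D − q_B = 0 ⇒ q_D = 85.75 − 0.25q_B.
Similarly q_B = 81.25 − 0.25q_D.
Substituting the second reaction function into the first: q_D = 85.75 − 0.25(81.25 − 0.25q_D), which gives 0.9375q_D = 65.4375 ⇒ q_D = 69.8.
Then q_B = 81.25 − 0.25·69.8 = 63.8.

69.8, 63.8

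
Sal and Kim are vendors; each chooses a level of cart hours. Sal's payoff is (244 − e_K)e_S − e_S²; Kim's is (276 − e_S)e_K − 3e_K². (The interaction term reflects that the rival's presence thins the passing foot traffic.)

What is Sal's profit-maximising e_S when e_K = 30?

Expanding Sal's payoff: 244e_S − e_Ke_S − e_S².
∂π/∂e_S = 244 − e_K − 2e_S = 0, so e_S = 122 − 0.5e_K.
At e_K = 30: e_S = 122 − 0.5·30 = 107.

107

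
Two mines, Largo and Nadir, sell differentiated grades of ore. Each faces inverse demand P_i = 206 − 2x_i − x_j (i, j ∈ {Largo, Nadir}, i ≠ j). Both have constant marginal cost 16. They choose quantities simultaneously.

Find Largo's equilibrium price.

Mine Largo's profit: π = x_{Largo}(206 − 2x_{Largo} − x_{Nadir}) − 16x_{Largo}.
∂π/∂x_{Largo} = 190 − 4x_{Largo} − x_{Nadir} = 0 ⇒ x_{Largo} = 47.5 − 0.25x_{Nadir}.
Setting x_{Largo} = x_{Nadir} in the reaction function: x_{Largo} = 47.5 − 0.25x_{Largo}, so x_{Largo} = 47.5 / 1.25 = 38.
P_{Largo} = 206 − 2·38 − 38 = 92.

92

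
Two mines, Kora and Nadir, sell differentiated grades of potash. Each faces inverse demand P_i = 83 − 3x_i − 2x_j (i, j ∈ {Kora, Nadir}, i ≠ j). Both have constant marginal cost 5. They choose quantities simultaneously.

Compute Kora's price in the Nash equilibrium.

Mine Kora's profit: π = x_{Kora}(83 − 3x_{Kora} − 2x_{Nadir}) − 5x_{Kora}.
∂π/∂x_{Kora} = 78 − 6x_{Kora} − 2x_{Nadir} = 0 ⇒ x_{Kora} = 13 − (1/3)x_{Nadir}.
By symmetry x_{Nadir} = x_{Kora}; substituting into the reaction function, (4/3)x_{Kora} = 13 and x_{Kora} = 9.75.
P_{Kora} = 83 − 3·9.75 − 2·9.75 = 34.25.

34.25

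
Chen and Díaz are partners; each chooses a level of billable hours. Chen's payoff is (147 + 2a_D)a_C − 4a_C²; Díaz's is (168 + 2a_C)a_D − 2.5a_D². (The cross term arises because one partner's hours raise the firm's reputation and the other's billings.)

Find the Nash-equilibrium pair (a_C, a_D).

29.75, 45.5

Expanding Chen's payoff: 147a_C + 2a_Da_C − 4a_C².
∂π/∂a_C = 147 + 2a_D − 8a_C = 0, so a_C = 18.375 + 0.25a_D.
Likewise for Díaz: a_D = 33.6 + 0.4a_C.
Substituting the second reaction function into the first: a_C = 18.375 + 0.25(33.6 + 0.4a_C), which gives 0.9a_C = 26.775 ⇒ a_C = 29.75.
Then a_D = 33.6 + 0.4·29.75 = 45.5.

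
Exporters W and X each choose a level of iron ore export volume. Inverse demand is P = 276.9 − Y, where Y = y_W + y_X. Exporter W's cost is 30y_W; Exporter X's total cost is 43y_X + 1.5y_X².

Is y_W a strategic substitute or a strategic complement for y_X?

strategic substitutes

Exporter W's profit: π = y_W(276.9 − (y_W + y_X)) − 30y_W.
∂π/∂y_W = 246.9 − 2y_W − y_X = 0, so y_W = 123.45 − 0.5y_X.
The best-response slope dy_W/dy_X = −0.5 < 0: the reaction function is downward-sloping, so the choices are strategic substitutes.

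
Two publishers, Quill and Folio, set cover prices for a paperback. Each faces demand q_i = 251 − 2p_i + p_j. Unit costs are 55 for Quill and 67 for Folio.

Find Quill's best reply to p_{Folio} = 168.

Quill's profit: π = (p_{Quill} − 55)(251 − 2p_{Quill} + p_{Folio}).
∂π/∂p_{Quill} = 361 − 4p_{Quill} + p_{Folio} = 0 ⇒ p_{Quill} = 90.25 + 0.25p_{Folio}.
At p_{Folio} = 168: p_{Quill} = 90.25 + 0.25·168 = 132.25.

132.25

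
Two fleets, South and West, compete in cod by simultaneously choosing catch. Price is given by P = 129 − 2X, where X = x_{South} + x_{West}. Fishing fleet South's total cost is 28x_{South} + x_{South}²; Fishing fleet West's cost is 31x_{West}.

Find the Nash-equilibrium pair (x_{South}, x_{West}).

10.4, 19.3

Fishing fleet South's profit: π = x_{South}(129 − 2(x_{South} + x_{West})) − 28x_{South} − x_{South}².
∂π/∂x_{South} = 101 − 6x_{South} − 2x_{West} = 0, so x_{South} = 101/6 − (1/3)x_{West}.
For West: ∂π/∂x_{West} = 98 − 4x_{West} − 2x_{South} = 0 ⇒ x_{West} = 24.5 − 0.5x_{South}.
Substituting the second reaction function into the first: x_{South} = 101/6 − (1/3)(24.5 − 0.5x_{South}), which gives (5/6)x_{South} = 26/3 ⇒ x_{South} = 10.4.
Then x_{West} = 24.5 − 0.5·10.4 = 19.3.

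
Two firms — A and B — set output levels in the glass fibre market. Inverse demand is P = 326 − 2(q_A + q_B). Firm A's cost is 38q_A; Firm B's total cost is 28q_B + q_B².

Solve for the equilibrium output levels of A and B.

56.6, 30.8

Firm A's profit: π = q_A(326 − 2(q_A + q_B)) − 38q_A.
∂π/∂q_A = 288 − 4q_A − 2q_B = 0, so q_A = 72 − 0.5q_B.
For B: ∂π/∂q_B = 298 − 6q_B − 2q_A = 0 ⇒ q_B = 149/3 − (1/3)q_A.
Solving the two reaction functions simultaneously: (1 − (−0.5)(−1/3))q_A = 72 − 0.5·(149/3), so (5/6)q_A = 283/6 and q_A = 56.6.
Then q_B = 149/3 − (1/3)·56.6 = 30.8.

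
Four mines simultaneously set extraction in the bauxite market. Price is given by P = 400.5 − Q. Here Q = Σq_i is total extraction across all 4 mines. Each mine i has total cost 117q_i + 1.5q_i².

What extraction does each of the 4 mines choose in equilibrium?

35.4375

A representative mine's profit is π_i = q_i(400.5 − Q) − 117q_i − 1.5q_i², with Q = q_i + Σ_{j≠i} q_j.
First-order condition: 283.5 − 5q_i − Σ_{j≠i} q_j = 0.
With identical mines, set every q_j = q: then 283.5 − 5q − 3q = 0, i.e. q = 283.5/8 = 35.4375.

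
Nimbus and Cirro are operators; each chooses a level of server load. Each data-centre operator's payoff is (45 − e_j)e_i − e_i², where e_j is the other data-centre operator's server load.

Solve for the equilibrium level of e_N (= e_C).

15

Nimbus's payoff is (45 − e_C)e_N − e_N².
∂π/∂e_N = 45 − e_C − 2e_N = 0, so e_N = 22.5 − 0.5e_C.
By symmetry e_C = e_N; substituting into the reaction function, 1.5e_N = 22.5 and e_N = 15.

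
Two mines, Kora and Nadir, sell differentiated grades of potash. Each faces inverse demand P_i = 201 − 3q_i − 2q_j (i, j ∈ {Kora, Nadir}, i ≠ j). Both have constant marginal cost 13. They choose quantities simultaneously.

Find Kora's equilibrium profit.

1656.75

Mine Kora's profit: π = q_{Kora}(201 − 3q_{Kora} − 2q_{Nadir}) − 13q_{Kora}.
∂π/∂q_{Kora} = 188 − 6q_{Kora} − 2q_{Nadir} = 0 ⇒ q_{Kora} = 94/3 − (1/3)q_{Nadir}.
Setting q_{Kora} = q_{Nadir} in the reaction function: q_{Kora} = 94/3 − (1/3)q_{Kora}, so q_{Kora} = (94/3) / (4/3) = 23.5.
P_{Kora} = 201 − 3·23.5 − 2·23.5 = 83.5.
Profit = (83.5 − 13)·23.5 = 1656.75.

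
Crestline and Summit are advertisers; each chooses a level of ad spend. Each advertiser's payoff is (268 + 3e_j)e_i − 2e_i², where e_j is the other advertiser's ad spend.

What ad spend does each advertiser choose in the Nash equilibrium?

268

Crestline's payoff is (268 + 3e_S)e_C − 2e_C².
∂π/∂e_C = 268 + 3e_S − 4e_C = 0, so e_C = 67 + 0.75e_S.
The game is symmetric, so in equilibrium e_S = e_C: the reaction function gives 0.25e_C = 67, hence e_C = 268.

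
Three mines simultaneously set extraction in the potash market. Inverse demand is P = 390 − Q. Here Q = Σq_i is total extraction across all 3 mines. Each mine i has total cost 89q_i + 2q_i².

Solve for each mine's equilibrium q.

37.625

A representative mine's profit is π_i = q_i(390 − Q) − 89q_i − 2q_i², with Q = q_i + Σ_{j≠i} q_j.
First-order condition: 301 − 6q_i − Σ_{j≠i} q_j = 0.
Imposing symmetry (q_j = q for all j) turns Σ_{j≠i} q_j into 2q, so 301 = 8q and q = 37.625.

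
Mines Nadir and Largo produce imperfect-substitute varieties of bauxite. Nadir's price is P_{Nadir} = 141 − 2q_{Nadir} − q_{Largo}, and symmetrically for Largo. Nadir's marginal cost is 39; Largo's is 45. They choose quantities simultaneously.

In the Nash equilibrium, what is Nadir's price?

80.6

Mine Nadir's profit: π = q_{Nadir}(141 − 2q_{Nadir} − q_{Largo}) − 39q_{Nadir}.
∂π/∂q_{Nadir} = 102 − 4q_{Nadir} − q_{Largo} = 0 ⇒ q_{Nadir} = 25.5 − 0.25q_{Largo}.
Similarly q_{Largo} = 24 − 0.25q_{Nadir}.
Plugging q_{Largo} into Nadir's best response: q_{Nadir} = 25.5 − 0.25(24 − 0.25q_{Nadir}) ⇒ 0.9375q_{Nadir} = 19.5, so q_{Nadir} = 20.8.
Then q_{Largo} = 24 − 0.25·20.8 = 18.8.
P_{Nadir} = 141 − 2·20.8 − 18.8 = 80.6.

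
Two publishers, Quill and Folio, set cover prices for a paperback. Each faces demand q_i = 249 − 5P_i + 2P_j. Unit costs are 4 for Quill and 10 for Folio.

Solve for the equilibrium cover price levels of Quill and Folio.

34.25, 36.75

Quill's profit: π = (P_{Quill} − 4)(249 − 5P_{Quill} + 2P_{Folio}).
∂π/∂P_{Quill} = 269 − 10P_{Quill} + 2P_{Folio} = 0 ⇒ P_{Quill} = 26.9 + 0.2P_{Folio}.
Similarly P_{Folio} = 29.9 + 0.2P_{Quill}.
Plugging P_{Folio} into Quill's best response: P_{Quill} = 26.9 + 0.2(29.9 + 0.2P_{Quill}) ⇒ 0.96P_{Quill} = 32.88, so P_{Quill} = 34.25.
Then P_{Folio} = 29.9 + 0.2·34.25 = 36.75.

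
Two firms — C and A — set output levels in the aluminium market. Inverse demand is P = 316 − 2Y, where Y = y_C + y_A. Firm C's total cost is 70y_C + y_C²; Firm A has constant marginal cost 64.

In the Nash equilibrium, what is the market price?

Firm C's profit: π = y_C(316 − 2(y_C + y_A)) − 70y_C − y_C².
∂π/∂y_C = 246 − 6y_C − 2y_A = 0, so y_C = 41 − (1/3)y_A.
For A: ∂π/∂y_A = 252 − 4y_A − 2y_C = 0 ⇒ y_A = 63 − 0.5y_C.
Plugging y_A into C's best response: y_C = 41 − (1/3)(63 − 0.5y_C) ⇒ (5/6)y_C = 20, so y_C = 24.
Then y_A = 63 − 0.5·24 = 51.
Equilibrium price: P = 316 − 2·75 = 166.

166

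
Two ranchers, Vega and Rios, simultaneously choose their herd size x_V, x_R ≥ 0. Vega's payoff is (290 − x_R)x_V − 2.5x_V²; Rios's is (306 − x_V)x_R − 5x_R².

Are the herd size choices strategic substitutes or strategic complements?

strategic substitutes

Expanding Vega's payoff: 290x_V − x_Rx_V − 2.5x_V².
∂π/∂x_V = 290 − x_R − 5x_V = 0, so x_V = 58 − 0.2x_R.
The best-response slope dx_V/dx_R = −0.2 < 0: the reaction function is downward-sloping, so the choices are strategic substitutes.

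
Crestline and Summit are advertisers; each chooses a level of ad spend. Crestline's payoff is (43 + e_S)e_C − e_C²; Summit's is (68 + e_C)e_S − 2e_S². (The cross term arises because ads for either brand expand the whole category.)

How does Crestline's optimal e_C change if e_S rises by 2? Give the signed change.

Expanding Crestline's payoff: 43e_C + e_Se_C − e_C².
∂π/∂e_C = 43 + e_S − 2e_C = 0, so e_C = 21.5 + 0.5e_S.
The reaction-function slope is 0.5, so a 2-unit rise in e_S moves e_C by 0.5 × 2 = 1. Crestline's best response rises — the actions are strategic complements.

1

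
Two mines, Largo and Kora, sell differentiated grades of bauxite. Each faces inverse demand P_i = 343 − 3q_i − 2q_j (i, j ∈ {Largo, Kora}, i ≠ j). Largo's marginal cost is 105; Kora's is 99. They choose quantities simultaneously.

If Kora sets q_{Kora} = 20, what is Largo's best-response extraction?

Mine Largo's profit: π = q_{Largo}(343 − 3q_{Largo} − 2q_{Kora}) − 105q_{Largo}.
∂π/∂q_{Largo} = 238 − 6q_{Largo} − 2q_{Kora} = 0 ⇒ q_{Largo} = 119/3 − (1/3)q_{Kora}.
At q_{Kora} = 20: q_{Largo} = 119/3 − (1/3)·20 = 33.

33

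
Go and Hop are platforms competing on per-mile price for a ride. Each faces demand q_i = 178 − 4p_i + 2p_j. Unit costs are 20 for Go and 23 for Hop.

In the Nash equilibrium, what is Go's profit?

2190.24

Go's profit: π = (p_{Go} − 20)(178 − 4p_{Go} + 2p_{Hop}).
∂π/∂p_{Go} = 258 − 8p_{Go} + 2p_{Hop} = 0 ⇒ p_{Go} = 32.25 + 0.25p_{Hop}.
Similarly p_{Hop} = 33.75 + 0.25p_{Go}.
Plugging p_{Hop} into Go's best response: p_{Go} = 32.25 + 0.25(33.75 + 0.25p_{Go}) ⇒ 0.9375p_{Go} = 40.6875, so p_{Go} = 43.4.
Then p_{Hop} = 33.75 + 0.25·43.4 = 44.6.
q_{Go} = 178 − 4·43.4 + 2·44.6 = 93.6.
Profit = (43.4 − 20)·93.6 = 2190.24.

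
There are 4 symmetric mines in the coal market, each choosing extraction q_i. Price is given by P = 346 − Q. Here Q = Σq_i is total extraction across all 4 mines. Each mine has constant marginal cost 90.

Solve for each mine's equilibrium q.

A representative mine's profit is π_i = q_i(346 − Q) − 90q_i, with Q = q_i + Σ_{j≠i} q_j.
First-order condition: 256 − 2q_i − Σ_{j≠i} q_j = 0.
With identical mines, set every q_j = q: then 256 − 2q − 3q = 0, i.e. q = 256/5 = 51.2.

51.2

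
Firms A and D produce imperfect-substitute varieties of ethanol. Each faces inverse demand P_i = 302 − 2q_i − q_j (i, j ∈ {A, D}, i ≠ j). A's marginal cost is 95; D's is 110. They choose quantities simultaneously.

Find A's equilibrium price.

Firm A's profit: π = q_A(302 − 2q_A − q_D) − 95q_A.
∂π/∂q_A = 207 − 4q_A − q_D = 0 ⇒ q_A = 51.75 − 0.25q_D.
Similarly q_D = 48 − 0.25q_A.
Plugging q_D into A's best response: q_A = 51.75 − 0.25(48 − 0.25q_A) ⇒ 0.9375q_A = 39.75, so q_A = 42.4.
Then q_D = 48 − 0.25·42.4 = 37.4.
P_A = 302 − 2·42.4 − 37.4 = 179.8.

179.8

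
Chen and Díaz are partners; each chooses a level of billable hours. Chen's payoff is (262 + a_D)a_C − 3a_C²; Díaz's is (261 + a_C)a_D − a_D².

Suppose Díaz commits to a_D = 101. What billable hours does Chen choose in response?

60.5

Expanding Chen's payoff: 262a_C + a_Da_C − 3a_C².
∂π/∂a_C = 262 + a_D − 6a_C = 0, so a_C = 131/3 + (1/6)a_D.
At a_D = 101: a_C = 131/3 + (1/6)·101 = 60.5.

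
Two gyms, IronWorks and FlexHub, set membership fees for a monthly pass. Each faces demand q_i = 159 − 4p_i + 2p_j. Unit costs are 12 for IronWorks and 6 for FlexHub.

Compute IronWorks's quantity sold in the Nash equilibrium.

IronWorks's profit: π = (p_{IronWorks} − 12)(159 − 4p_{IronWorks} + 2p_{FlexHub}).
∂π/∂p_{IronWorks} = 207 − 8p_{IronWorks} + 2p_{FlexHub} = 0 ⇒ p_{IronWorks} = 25.875 + 0.25p_{FlexHub}.
Similarly p_{FlexHub} = 22.875 + 0.25p_{IronWorks}.
Substituting the second reaction function into the first: p_{IronWorks} = 25.875 + 0.25(22.875 + 0.25p_{IronWorks}), which gives 0.9375p_{IronWorks} = 1011/32 ⇒ p_{IronWorks} = 33.7.
Then p_{FlexHub} = 22.875 + 0.25·33.7 = 31.3.
q_{IronWorks} = 159 − 4·33.7 + 2·31.3 = 86.8.

86.8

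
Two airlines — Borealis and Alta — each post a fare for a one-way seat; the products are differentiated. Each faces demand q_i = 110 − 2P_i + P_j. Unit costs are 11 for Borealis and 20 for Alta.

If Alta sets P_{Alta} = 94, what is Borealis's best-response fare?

56.5

Borealis's profit: π = (P_{Borealis} − 11)(110 − 2P_{Borealis} + P_{Alta}).
∂π/∂P_{Borealis} = 132 − 4P_{Borealis} + P_{Alta} = 0 ⇒ P_{Borealis} = 33 + 0.25P_{Alta}.
At P_{Alta} = 94: P_{Borealis} = 33 + 0.25·94 = 56.5.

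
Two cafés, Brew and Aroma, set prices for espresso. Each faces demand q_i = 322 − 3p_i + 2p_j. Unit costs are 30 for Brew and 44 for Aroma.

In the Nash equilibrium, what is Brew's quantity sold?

Brew's profit: π = (p_{Brew} − 30)(322 − 3p_{Brew} + 2p_{Aroma}).
∂π/∂p_{Brew} = 412 − 6p_{Brew} + 2p_{Aroma} = 0 ⇒ p_{Brew} = 206/3 + (1/3)p_{Aroma}.
Similarly p_{Aroma} = 227/3 + (1/3)p_{Brew}.
Plugging p_{Aroma} into Brew's best response: p_{Brew} = 206/3 + (1/3)(227/3 + (1/3)p_{Brew}) ⇒ (8/9)p_{Brew} = 845/9, so p_{Brew} = 105.625.
Then p_{Aroma} = 227/3 + (1/3)·105.625 = 110.875.
q_{Brew} = 322 − 3·105.625 + 2·110.875 = 226.875.

226.875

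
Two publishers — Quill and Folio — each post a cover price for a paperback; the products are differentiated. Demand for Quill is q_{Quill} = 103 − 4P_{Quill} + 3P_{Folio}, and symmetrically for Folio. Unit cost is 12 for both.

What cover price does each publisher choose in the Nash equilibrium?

30.2

Quill's profit: π = (P_{Quill} − 12)(103 − 4P_{Quill} + 3P_{Folio}).
∂π/∂P_{Quill} = 151 − 8P_{Quill} + 3P_{Folio} = 0 ⇒ P_{Quill} = 18.875 + 0.375P_{Folio}.
The game is symmetric, so in equilibrium P_{Folio} = P_{Quill}: the reaction function gives 0.625P_{Quill} = 18.875, hence P_{Quill} = 30.2.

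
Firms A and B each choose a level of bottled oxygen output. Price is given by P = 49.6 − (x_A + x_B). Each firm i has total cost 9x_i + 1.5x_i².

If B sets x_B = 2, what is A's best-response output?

7.72

Firm A's profit: π = x_A(49.6 − (x_A + x_B)) − 9x_A − 1.5x_A².
∂π/∂x_A = 40.6 − 5x_A − x_B = 0, so x_A = 8.12 − 0.2x_B.
At x_B = 2: x_A = 8.12 − 0.2·2 = 7.72.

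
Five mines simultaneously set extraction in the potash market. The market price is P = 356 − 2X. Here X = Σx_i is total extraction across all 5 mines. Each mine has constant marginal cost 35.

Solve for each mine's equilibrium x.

A representative mine's profit is π_i = x_i(356 − 2X) − 35x_i, with X = x_i + Σ_{j≠i} x_j.
First-order condition: 321 − 4x_i − 2Σ_{j≠i} x_j = 0.
With identical mines, set every x_j = x: then 321 − 4x − 8x = 0, i.e. x = 321/12 = 26.75.

26.75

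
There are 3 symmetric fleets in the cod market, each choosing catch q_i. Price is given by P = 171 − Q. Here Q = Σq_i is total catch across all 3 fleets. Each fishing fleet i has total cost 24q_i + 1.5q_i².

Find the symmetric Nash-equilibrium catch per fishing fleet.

A representative fishing fleet's profit is π_i = q_i(171 − Q) − 24q_i − 1.5q_i², with Q = q_i + Σ_{j≠i} q_j.
First-order condition: 147 − 5q_i − Σ_{j≠i} q_j = 0.
Imposing symmetry (q_j = q for all j) turns Σ_{j≠i} q_j into 2q, so 147 = 7q and q = 21.

21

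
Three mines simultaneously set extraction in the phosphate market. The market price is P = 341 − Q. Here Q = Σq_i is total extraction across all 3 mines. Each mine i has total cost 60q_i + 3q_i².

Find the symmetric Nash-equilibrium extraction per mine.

A representative mine's profit is π_i = q_i(341 − Q) − 60q_i − 3q_i², with Q = q_i + Σ_{j≠i} q_j.
First-order condition: 281 − 8q_i − Σ_{j≠i} q_j = 0.
In a symmetric equilibrium every mine chooses the same q, so Σ_{j≠i} q_j = 2q. The condition becomes 281 − 10q = 0, giving q = 281/10 = 28.1.

28.1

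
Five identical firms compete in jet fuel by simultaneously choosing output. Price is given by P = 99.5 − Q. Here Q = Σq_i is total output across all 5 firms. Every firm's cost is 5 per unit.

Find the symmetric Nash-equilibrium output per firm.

A representative firm's profit is π_i = q_i(99.5 − Q) − 5q_i, with Q = q_i + Σ_{j≠i} q_j.
First-order condition: 94.5 − 2q_i − Σ_{j≠i} q_j = 0.
In a symmetric equilibrium every firm chooses the same q, so Σ_{j≠i} q_j = 4q. The condition becomes 94.5 − 6q = 0, giving q = 94.5/6 = 15.75.

15.75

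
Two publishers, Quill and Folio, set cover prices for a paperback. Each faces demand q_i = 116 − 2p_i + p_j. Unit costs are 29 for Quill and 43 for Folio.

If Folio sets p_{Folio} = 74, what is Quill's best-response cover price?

62

Quill's profit: π = (p_{Quill} − 29)(116 − 2p_{Quill} + p_{Folio}).
∂π/∂p_{Quill} = 174 − 4p_{Quill} + p_{Folio} = 0 ⇒ p_{Quill} = 43.5 + 0.25p_{Folio}.
At p_{Folio} = 74: p_{Quill} = 43.5 + 0.25·74 = 62.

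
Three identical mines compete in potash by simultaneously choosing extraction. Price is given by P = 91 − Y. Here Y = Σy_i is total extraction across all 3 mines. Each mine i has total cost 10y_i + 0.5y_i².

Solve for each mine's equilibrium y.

16.2

A representative mine's profit is π_i = y_i(91 − Y) − 10y_i − 0.5y_i², with Y = y_i + Σ_{j≠i} y_j.
First-order condition: 81 − 3y_i − Σ_{j≠i} y_j = 0.
With identical mines, set every y_j = y: then 81 − 3y − 2y = 0, i.e. y = 81/5 = 16.2.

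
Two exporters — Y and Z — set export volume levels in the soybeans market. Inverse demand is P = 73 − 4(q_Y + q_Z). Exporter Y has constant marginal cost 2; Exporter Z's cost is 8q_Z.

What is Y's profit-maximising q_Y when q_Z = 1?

8.375

Exporter Y's profit: π = q_Y(73 − 4(q_Y + q_Z)) − 2q_Y.
∂π/∂q_Y = 71 − 8q_Y − 4q_Z = 0, so q_Y = 8.875 − 0.5q_Z.
At q_Z = 1: q_Y = 8.875 − 0.5·1 = 8.375.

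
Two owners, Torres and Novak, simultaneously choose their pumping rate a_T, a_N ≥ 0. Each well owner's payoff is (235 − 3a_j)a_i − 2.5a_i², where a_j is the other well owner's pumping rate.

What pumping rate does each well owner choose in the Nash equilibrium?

Torres's payoff is (235 − 3a_N)a_T − 2.5a_T².
∂π/∂a_T = 235 − 3a_N − 5a_T = 0, so a_T = 47 − 0.6a_N.
The game is symmetric, so in equilibrium a_N = a_T: the reaction function gives 1.6a_T = 47, hence a_T = 29.375.

29.375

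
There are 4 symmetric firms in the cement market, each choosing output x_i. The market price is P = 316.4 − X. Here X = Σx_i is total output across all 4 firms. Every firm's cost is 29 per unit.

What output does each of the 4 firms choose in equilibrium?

57.48

A representative firm's profit is π_i = x_i(316.4 − X) − 29x_i, with X = x_i + Σ_{j≠i} x_j.
First-order condition: 287.4 − 2x_i − Σ_{j≠i} x_j = 0.
With identical firms, set every x_j = x: then 287.4 − 2x − 3x = 0, i.e. x = 287.4/5 = 57.48.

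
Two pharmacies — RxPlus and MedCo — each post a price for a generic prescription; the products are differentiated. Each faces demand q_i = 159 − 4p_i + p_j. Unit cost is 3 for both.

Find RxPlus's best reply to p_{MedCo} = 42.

RxPlus's profit: π = (p_{RxPlus} − 3)(159 − 4p_{RxPlus} + p_{MedCo}).
∂π/∂p_{RxPlus} = 171 − 8p_{RxPlus} + p_{MedCo} = 0 ⇒ p_{RxPlus} = 21.375 + 0.125p_{MedCo}.
At p_{MedCo} = 42: p_{RxPlus} = 21.375 + 0.125·42 = 26.625.

26.625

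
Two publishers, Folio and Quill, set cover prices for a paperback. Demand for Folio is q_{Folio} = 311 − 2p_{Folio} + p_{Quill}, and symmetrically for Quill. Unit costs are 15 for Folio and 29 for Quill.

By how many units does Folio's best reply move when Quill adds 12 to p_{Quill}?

3

Folio's profit: π = (p_{Folio} − 15)(311 − 2p_{Folio} + p_{Quill}).
∂π/∂p_{Folio} = 341 − 4p_{Folio} + p_{Quill} = 0 ⇒ p_{Folio} = 85.25 + 0.25p_{Quill}.
The reaction-function slope is 0.25, so a 12-unit rise in p_{Quill} moves p_{Folio} by 0.25 × 12 = 3. Folio's best response rises — the actions are strategic complements.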